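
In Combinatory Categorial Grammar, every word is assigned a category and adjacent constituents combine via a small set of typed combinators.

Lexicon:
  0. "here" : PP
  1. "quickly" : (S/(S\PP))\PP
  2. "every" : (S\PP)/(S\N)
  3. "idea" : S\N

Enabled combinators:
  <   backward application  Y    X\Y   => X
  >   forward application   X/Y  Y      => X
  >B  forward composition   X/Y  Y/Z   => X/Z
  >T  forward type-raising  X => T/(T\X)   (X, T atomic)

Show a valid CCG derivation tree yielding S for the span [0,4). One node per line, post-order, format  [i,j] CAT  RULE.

[0,1] PP  lex  "here"
[1,2] (S/(S\PP))\PP  lex  "quickly"
[0,2] S/(S\PP)  <  k=1
[2,3] (S\PP)/(S\N)  lex  "every"
[3,4] S\N  lex  "idea"
[2,4] S\PP  >  k=3
[0,4] S  >  k=2

[0,4] S   >
  [0,2] S/(S\PP)   <
    [0,1] "here" : PP
    [1,2] "quickly" : (S/(S\PP))\PP
  [2,4] S\PP   >
    [2,3] "every" : (S\PP)/(S\N)
    [3,4] "idea" : S\N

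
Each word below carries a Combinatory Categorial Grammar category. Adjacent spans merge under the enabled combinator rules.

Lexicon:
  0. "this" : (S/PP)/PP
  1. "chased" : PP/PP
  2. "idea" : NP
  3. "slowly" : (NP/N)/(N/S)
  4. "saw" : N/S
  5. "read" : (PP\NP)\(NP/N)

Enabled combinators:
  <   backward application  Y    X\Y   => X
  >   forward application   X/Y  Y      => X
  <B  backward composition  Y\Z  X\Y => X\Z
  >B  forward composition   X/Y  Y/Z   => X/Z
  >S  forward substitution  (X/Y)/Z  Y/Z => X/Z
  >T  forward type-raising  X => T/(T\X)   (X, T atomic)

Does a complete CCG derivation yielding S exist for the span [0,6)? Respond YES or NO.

YES

[0,6] S   >
  [0,2] S/PP   >S
    [0,1] "this" : (S/PP)/PP
    [1,2] "chased" : PP/PP
  [2,6] PP   <
    [2,3] "idea" : NP
    [3,6] PP\NP   <
      [3,5] NP/N   >
        [3,4] "slowly" : (NP/N)/(N/S)
        [4,5] "saw" : N/S
      [5,6] "read" : (PP\NP)\(NP/N)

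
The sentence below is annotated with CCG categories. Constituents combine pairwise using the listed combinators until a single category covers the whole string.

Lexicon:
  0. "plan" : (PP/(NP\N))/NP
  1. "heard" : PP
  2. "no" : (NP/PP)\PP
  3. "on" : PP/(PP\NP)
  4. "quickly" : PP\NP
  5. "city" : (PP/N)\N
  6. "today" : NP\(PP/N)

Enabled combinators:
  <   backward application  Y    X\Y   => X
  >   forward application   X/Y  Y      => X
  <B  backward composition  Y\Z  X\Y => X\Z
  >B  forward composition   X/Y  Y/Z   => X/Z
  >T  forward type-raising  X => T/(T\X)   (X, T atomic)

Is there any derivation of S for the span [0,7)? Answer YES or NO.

(PP/(NP\N))/NP PP (NP/PP)\PP PP/(PP\NP) PP\NP (PP/N)\N NP\(PP/N)
CKY chart[0,7] = {N/(N\PP), NP/(NP\PP), PP, PP/(PP\PP), S/(S\PP)}; S ∉ chart

NO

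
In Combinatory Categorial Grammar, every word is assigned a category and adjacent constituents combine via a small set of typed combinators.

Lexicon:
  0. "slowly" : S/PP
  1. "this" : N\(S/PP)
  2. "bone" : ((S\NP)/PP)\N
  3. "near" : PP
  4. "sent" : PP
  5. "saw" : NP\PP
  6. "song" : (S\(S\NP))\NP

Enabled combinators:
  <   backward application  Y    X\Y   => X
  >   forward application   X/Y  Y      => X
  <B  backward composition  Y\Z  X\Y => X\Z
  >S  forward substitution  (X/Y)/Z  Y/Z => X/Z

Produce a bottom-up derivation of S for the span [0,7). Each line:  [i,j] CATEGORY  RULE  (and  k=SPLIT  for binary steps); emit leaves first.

[0,1] S/PP  lex  "slowly"
[1,2] N\(S/PP)  lex  "this"
[0,2] N  <  k=1
[2,3] ((S\NP)/PP)\N  lex  "bone"
[0,3] (S\NP)/PP  <  k=2
[3,4] PP  lex  "near"
[0,4] S\NP  >  k=3
[4,5] PP  lex  "sent"
[5,6] NP\PP  lex  "saw"
[4,6] NP  <  k=5
[6,7] (S\(S\NP))\NP  lex  "song"
[4,7] S\(S\NP)  <  k=6
[0,7] S  <  k=4

[0,7] S   <
  [0,4] S\NP   >
    [0,3] (S\NP)/PP   <
      [0,2] N   <
        [0,1] "slowly" : S/PP
        [1,2] "this" : N\(S/PP)
      [2,3] "bone" : ((S\NP)/PP)\N
    [3,4] "near" : PP
  [4,7] S\(S\NP)   <
    [4,6] NP   <
      [4,5] "sent" : PP
      [5,6] "saw" : NP\PP
    [6,7] "song" : (S\(S\NP))\NP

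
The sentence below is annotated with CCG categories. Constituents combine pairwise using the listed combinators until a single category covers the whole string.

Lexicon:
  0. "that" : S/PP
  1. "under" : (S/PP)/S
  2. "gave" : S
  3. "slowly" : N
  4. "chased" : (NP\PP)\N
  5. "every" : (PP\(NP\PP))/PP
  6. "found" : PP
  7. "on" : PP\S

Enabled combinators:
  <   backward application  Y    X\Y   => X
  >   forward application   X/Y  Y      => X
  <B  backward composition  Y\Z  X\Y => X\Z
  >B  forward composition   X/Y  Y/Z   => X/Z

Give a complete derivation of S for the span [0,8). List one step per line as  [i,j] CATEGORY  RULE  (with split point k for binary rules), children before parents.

[0,8] S   >
  [0,1] "that" : S/PP
  [1,8] PP   <
    [1,7] S   >
      [1,3] S/PP   >
        [1,2] "under" : (S/PP)/S
        [2,3] "gave" : S
      [3,7] PP   <
        [3,5] NP\PP   <
          [3,4] "slowly" : N
          [4,5] "chased" : (NP\PP)\N
        [5,7] PP\(NP\PP)   >
          [5,6] "every" : (PP\(NP\PP))/PP
          [6,7] "found" : PP
    [7,8] "on" : PP\S

[0,1] S/PP  lex  "that"
[1,2] (S/PP)/S  lex  "under"
[2,3] S  lex  "gave"
[1,3] S/PP  >  k=2
[3,4] N  lex  "slowly"
[4,5] (NP\PP)\N  lex  "chased"
[3,5] NP\PP  <  k=4
[5,6] (PP\(NP\PP))/PP  lex  "every"
[6,7] PP  lex  "found"
[5,7] PP\(NP\PP)  >  k=6
[3,7] PP  <  k=5
[1,7] S  >  k=3
[7,8] PP\S  lex  "on"
[1,8] PP  <  k=7
[0,8] S  >  k=1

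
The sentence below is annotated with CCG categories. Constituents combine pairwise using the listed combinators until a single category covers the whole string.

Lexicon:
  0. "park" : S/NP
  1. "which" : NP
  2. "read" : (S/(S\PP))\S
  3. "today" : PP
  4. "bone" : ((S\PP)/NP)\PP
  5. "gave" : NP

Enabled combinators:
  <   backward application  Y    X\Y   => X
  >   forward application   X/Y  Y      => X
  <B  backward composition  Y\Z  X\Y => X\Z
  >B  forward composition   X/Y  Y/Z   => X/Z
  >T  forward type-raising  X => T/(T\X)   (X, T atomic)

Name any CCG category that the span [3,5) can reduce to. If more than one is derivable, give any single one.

(S\PP)/NP

[0,6] S   >
  [0,5] S/NP   >B
    [0,3] S/(S\PP)   <
      [0,2] S   >
        [0,1] "park" : S/NP
        [1,2] "which" : NP
      [2,3] "read" : (S/(S\PP))\S
    [3,5] (S\PP)/NP   <
      [3,4] "today" : PP
      [4,5] "bone" : ((S\PP)/NP)\PP
  [5,6] "gave" : NP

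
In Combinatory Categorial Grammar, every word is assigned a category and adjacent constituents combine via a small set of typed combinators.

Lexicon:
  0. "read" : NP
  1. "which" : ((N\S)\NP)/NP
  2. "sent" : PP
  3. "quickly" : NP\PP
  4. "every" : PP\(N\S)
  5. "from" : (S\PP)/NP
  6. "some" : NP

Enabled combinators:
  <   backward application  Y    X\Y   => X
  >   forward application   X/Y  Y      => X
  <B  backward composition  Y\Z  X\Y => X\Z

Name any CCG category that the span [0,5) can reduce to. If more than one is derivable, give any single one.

PP

[0,7] S   <
  [0,5] PP   <
    [0,4] N\S   <
      [0,1] "read" : NP
      [1,4] (N\S)\NP   >
        [1,2] "which" : ((N\S)\NP)/NP
        [2,4] NP   <
          [2,3] "sent" : PP
          [3,4] "quickly" : NP\PP
    [4,5] "every" : PP\(N\S)
  [5,7] S\PP   >
    [5,6] "from" : (S\PP)/NP
    [6,7] "some" : NP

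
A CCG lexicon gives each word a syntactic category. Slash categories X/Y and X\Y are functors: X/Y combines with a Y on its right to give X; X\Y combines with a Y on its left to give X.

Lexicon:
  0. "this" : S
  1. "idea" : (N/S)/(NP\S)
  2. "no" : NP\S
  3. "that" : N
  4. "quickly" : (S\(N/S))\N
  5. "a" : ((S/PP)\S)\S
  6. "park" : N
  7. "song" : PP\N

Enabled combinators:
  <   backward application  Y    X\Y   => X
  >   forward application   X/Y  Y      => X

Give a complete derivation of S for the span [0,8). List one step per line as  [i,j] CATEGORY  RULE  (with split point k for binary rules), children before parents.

[0,1] S  lex  "this"
[1,2] (N/S)/(NP\S)  lex  "idea"
[2,3] NP\S  lex  "no"
[1,3] N/S  >  k=2
[3,4] N  lex  "that"
[4,5] (S\(N/S))\N  lex  "quickly"
[3,5] S\(N/S)  <  k=4
[1,5] S  <  k=3
[5,6] ((S/PP)\S)\S  lex  "a"
[1,6] (S/PP)\S  <  k=5
[0,6] S/PP  <  k=1
[6,7] N  lex  "park"
[7,8] PP\N  lex  "song"
[6,8] PP  <  k=7
[0,8] S  >  k=6

[0,8] S   >
  [0,6] S/PP   <
    [0,1] "this" : S
    [1,6] (S/PP)\S   <
      [1,5] S   <
        [1,3] N/S   >
          [1,2] "idea" : (N/S)/(NP\S)
          [2,3] "no" : NP\S
        [3,5] S\(N/S)   <
          [3,4] "that" : N
          [4,5] "quickly" : (S\(N/S))\N
      [5,6] "a" : ((S/PP)\S)\S
  [6,8] PP   <
    [6,7] "park" : N
    [7,8] "song" : PP\N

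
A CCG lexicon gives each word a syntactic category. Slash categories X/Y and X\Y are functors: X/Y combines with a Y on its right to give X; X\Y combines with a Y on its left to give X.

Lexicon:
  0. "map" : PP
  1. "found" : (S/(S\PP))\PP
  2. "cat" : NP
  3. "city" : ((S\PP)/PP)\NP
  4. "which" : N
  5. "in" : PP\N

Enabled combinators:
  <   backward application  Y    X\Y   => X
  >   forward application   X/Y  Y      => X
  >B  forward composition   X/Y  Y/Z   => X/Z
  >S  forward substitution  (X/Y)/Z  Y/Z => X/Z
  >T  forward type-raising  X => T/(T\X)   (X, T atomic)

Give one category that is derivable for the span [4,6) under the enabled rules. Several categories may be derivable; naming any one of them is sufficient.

PP

[0,6] S   >
  [0,2] S/(S\PP)   <
    [0,1] "map" : PP
    [1,2] "found" : (S/(S\PP))\PP
  [2,6] S\PP   >
    [2,4] (S\PP)/PP   <
      [2,3] "cat" : NP
      [3,4] "city" : ((S\PP)/PP)\NP
    [4,6] PP   >
      [4,5] PP/(PP\N)   >T
        [4,5] "which" : N
      [5,6] "in" : PP\N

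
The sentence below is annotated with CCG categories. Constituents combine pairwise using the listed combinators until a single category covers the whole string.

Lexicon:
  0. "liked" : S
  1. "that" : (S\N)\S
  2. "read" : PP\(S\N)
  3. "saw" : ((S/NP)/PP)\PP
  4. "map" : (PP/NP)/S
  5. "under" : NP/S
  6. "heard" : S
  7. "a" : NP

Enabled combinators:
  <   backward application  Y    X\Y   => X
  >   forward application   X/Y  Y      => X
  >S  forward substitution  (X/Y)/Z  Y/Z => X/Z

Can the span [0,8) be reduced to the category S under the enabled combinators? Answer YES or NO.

[0,8] S   >
  [0,7] S/NP   >
    [0,4] (S/NP)/PP   <
      [0,3] PP   <
        [0,2] S\N   <
          [0,1] "liked" : S
          [1,2] "that" : (S\N)\S
        [2,3] "read" : PP\(S\N)
      [3,4] "saw" : ((S/NP)/PP)\PP
    [4,7] PP   >
      [4,6] PP/S   >S
        [4,5] "map" : (PP/NP)/S
        [5,6] "under" : NP/S
      [6,7] "heard" : S
  [7,8] "a" : NP

YES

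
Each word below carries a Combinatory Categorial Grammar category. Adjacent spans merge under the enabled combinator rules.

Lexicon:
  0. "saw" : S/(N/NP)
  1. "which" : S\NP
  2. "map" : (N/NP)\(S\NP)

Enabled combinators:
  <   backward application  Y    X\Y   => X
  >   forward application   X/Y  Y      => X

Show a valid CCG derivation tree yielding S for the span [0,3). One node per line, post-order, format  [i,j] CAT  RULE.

[0,1] S/(N/NP)  lex  "saw"
[1,2] S\NP  lex  "which"
[2,3] (N/NP)\(S\NP)  lex  "map"
[1,3] N/NP  <  k=2
[0,3] S  >  k=1

[0,3] S   >
  [0,1] "saw" : S/(N/NP)
  [1,3] N/NP   <
    [1,2] "which" : S\NP
    [2,3] "map" : (N/NP)\(S\NP)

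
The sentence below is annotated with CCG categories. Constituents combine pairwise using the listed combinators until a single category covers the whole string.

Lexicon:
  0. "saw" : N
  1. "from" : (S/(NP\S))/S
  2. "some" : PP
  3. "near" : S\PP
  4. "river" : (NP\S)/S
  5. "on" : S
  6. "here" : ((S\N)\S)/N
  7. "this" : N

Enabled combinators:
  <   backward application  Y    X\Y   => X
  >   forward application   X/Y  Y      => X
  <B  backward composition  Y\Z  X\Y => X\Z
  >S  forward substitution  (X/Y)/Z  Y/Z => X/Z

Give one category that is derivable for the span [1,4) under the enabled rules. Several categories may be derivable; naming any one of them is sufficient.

S/(NP\S)

[0,8] S   <
  [0,1] "saw" : N
  [1,8] S\N   <
    [1,6] S   >
      [1,4] S/(NP\S)   >
        [1,2] "from" : (S/(NP\S))/S
        [2,4] S   <
          [2,3] "some" : PP
          [3,4] "near" : S\PP
      [4,6] NP\S   >
        [4,5] "river" : (NP\S)/S
        [5,6] "on" : S
    [6,8] (S\N)\S   >
      [6,7] "here" : ((S\N)\S)/N
      [7,8] "this" : N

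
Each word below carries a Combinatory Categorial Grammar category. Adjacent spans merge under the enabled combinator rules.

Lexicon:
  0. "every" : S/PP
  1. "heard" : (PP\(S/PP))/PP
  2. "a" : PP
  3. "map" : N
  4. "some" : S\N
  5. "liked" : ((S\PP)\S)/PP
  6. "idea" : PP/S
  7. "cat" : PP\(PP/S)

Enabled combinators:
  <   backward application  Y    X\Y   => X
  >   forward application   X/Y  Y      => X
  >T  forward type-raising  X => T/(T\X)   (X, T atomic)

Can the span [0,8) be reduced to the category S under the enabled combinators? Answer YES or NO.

[0,8] S   <
  [0,3] PP   <
    [0,1] "every" : S/PP
    [1,3] PP\(S/PP)   >
      [1,2] "heard" : (PP\(S/PP))/PP
      [2,3] "a" : PP
  [3,8] S\PP   <
    [3,5] S   >
      [3,4] S/(S\N)   >T
        [3,4] "map" : N
      [4,5] "some" : S\N
    [5,8] (S\PP)\S   >
      [5,6] "liked" : ((S\PP)\S)/PP
      [6,8] PP   <
        [6,7] "idea" : PP/S
        [7,8] "cat" : PP\(PP/S)

YES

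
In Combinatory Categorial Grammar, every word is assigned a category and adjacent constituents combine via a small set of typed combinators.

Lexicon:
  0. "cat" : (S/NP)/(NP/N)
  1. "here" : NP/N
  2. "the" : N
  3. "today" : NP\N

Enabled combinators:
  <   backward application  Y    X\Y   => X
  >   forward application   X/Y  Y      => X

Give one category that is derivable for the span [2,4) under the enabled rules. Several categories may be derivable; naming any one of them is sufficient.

[0,4] S   >
  [0,2] S/NP   >
    [0,1] "cat" : (S/NP)/(NP/N)
    [1,2] "here" : NP/N
  [2,4] NP   <
    [2,3] "the" : N
    [3,4] "today" : NP\N

NP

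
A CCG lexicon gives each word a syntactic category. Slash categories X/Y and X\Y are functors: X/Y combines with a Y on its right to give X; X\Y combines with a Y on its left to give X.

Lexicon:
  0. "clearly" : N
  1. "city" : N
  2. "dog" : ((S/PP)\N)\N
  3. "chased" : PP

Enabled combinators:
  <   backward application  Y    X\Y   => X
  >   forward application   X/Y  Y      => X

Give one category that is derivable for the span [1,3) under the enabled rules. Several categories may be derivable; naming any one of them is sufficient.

(S/PP)\N

[0,4] S   >
  [0,3] S/PP   <
    [0,1] "clearly" : N
    [1,3] (S/PP)\N   <
      [1,2] "city" : N
      [2,3] "dog" : ((S/PP)\N)\N
  [3,4] "chased" : PP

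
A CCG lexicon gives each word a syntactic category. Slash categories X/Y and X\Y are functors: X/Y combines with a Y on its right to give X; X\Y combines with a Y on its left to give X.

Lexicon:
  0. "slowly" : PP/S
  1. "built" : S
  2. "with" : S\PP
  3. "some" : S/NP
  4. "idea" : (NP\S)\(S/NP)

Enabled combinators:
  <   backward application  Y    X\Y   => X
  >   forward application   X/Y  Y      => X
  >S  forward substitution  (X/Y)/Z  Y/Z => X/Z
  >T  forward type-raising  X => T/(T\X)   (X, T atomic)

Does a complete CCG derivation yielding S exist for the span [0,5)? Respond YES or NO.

NO

PP/S S S\PP S/NP (NP\S)\(S/NP)
CKY chart[0,5] = {N/(N\NP), NP, NP/(NP\NP), PP/(PP\NP), S/(S\NP)}; S ∉ chart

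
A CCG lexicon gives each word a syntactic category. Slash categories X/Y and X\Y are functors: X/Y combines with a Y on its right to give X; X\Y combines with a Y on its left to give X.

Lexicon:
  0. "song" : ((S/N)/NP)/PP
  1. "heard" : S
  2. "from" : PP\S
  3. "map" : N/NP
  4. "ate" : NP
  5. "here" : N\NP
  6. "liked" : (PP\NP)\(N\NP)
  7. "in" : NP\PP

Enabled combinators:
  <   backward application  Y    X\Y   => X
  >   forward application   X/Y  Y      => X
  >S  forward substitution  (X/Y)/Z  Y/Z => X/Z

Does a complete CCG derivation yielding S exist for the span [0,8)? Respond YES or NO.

[0,8] S   >
  [0,4] S/NP   >S
    [0,3] (S/N)/NP   >
      [0,1] "song" : ((S/N)/NP)/PP
      [1,3] PP   <
        [1,2] "heard" : S
        [2,3] "from" : PP\S
    [3,4] "map" : N/NP
  [4,8] NP   <
    [4,7] PP   <
      [4,5] "ate" : NP
      [5,7] PP\NP   <
        [5,6] "here" : N\NP
        [6,7] "liked" : (PP\NP)\(N\NP)
    [7,8] "in" : NP\PP

YES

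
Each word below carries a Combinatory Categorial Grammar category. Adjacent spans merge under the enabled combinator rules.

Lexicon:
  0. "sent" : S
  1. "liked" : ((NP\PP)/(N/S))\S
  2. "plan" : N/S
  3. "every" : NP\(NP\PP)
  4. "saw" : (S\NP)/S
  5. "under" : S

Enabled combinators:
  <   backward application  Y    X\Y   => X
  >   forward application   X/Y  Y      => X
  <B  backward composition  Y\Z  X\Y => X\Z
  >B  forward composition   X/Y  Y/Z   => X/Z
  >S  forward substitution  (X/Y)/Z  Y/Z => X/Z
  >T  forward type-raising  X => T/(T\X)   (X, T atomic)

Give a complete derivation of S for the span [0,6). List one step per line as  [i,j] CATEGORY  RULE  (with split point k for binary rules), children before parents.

[0,6] S   <
  [0,4] NP   <
    [0,3] NP\PP   >
      [0,2] (NP\PP)/(N/S)   <
        [0,1] "sent" : S
        [1,2] "liked" : ((NP\PP)/(N/S))\S
      [2,3] "plan" : N/S
    [3,4] "every" : NP\(NP\PP)
  [4,6] S\NP   >
    [4,5] "saw" : (S\NP)/S
    [5,6] "under" : S

[0,1] S  lex  "sent"
[1,2] ((NP\PP)/(N/S))\S  lex  "liked"
[0,2] (NP\PP)/(N/S)  <  k=1
[2,3] N/S  lex  "plan"
[0,3] NP\PP  >  k=2
[3,4] NP\(NP\PP)  lex  "every"
[0,4] NP  <  k=3
[4,5] (S\NP)/S  lex  "saw"
[5,6] S  lex  "under"
[4,6] S\NP  >  k=5
[0,6] S  <  k=4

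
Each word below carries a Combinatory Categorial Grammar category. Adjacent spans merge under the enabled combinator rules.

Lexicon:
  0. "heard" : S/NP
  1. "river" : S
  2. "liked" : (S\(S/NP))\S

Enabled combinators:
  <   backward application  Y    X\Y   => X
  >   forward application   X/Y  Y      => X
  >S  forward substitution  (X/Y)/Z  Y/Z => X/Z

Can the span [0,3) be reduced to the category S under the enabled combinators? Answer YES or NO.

[0,3] S   <
  [0,1] "heard" : S/NP
  [1,3] S\(S/NP)   <
    [1,2] "river" : S
    [2,3] "liked" : (S\(S/NP))\S

YES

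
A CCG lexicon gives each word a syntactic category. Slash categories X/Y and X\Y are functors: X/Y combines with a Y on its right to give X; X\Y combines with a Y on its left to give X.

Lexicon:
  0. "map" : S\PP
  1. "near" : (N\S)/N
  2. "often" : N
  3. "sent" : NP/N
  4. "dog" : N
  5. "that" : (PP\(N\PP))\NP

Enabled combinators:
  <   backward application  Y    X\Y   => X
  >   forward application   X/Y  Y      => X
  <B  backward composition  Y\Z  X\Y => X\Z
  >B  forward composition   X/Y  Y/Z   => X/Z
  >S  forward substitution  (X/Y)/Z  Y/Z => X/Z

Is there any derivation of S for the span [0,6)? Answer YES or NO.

NO

S\PP (N\S)/N N NP/N N (PP\(N\PP))\NP
CKY chart[0,6] = {PP}; S ∉ chart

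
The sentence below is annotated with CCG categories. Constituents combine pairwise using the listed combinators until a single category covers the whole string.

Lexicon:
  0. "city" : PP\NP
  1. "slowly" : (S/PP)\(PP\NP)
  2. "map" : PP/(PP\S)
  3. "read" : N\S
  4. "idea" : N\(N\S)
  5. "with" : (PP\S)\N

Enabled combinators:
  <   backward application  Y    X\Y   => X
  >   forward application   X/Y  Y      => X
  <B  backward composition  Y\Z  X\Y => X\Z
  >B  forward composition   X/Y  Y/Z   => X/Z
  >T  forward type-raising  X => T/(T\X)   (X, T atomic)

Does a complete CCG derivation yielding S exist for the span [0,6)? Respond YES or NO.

[0,6] S   >
  [0,2] S/PP   <
    [0,1] "city" : PP\NP
    [1,2] "slowly" : (S/PP)\(PP\NP)
  [2,6] PP   >
    [2,3] "map" : PP/(PP\S)
    [3,6] PP\S   <
      [3,5] N   <
        [3,4] "read" : N\S
        [4,5] "idea" : N\(N\S)
      [5,6] "with" : (PP\S)\N

YES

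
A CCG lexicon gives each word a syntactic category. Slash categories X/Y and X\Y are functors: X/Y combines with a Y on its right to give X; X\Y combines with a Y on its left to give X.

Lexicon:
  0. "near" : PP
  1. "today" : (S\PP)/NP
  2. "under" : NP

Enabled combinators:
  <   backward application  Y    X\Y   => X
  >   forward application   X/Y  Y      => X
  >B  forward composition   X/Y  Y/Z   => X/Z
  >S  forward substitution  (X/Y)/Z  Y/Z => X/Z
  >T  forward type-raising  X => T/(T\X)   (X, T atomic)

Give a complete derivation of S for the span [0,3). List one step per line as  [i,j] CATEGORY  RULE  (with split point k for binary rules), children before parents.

[0,3] S   >
  [0,1] S/(S\PP)   >T
    [0,1] "near" : PP
  [1,3] S\PP   >
    [1,2] "today" : (S\PP)/NP
    [2,3] "under" : NP

[0,1] PP  lex  "near"
[0,1] S/(S\PP)  >T
[1,2] (S\PP)/NP  lex  "today"
[2,3] NP  lex  "under"
[1,3] S\PP  >  k=2
[0,3] S  >  k=1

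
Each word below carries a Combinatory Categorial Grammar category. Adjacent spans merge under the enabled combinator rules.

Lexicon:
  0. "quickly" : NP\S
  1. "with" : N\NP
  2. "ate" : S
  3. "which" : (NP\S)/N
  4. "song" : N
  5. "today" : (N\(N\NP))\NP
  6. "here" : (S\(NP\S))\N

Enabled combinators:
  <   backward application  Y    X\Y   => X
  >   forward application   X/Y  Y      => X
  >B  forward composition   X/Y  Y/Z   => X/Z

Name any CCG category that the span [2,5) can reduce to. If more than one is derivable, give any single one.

NP

[0,7] S   <
  [0,1] "quickly" : NP\S
  [1,7] S\(NP\S)   <
    [1,6] N   <
      [1,2] "with" : N\NP
      [2,6] N\(N\NP)   <
        [2,5] NP   <
          [2,3] "ate" : S
          [3,5] NP\S   >
            [3,4] "which" : (NP\S)/N
            [4,5] "song" : N
        [5,6] "today" : (N\(N\NP))\NP
    [6,7] "here" : (S\(NP\S))\N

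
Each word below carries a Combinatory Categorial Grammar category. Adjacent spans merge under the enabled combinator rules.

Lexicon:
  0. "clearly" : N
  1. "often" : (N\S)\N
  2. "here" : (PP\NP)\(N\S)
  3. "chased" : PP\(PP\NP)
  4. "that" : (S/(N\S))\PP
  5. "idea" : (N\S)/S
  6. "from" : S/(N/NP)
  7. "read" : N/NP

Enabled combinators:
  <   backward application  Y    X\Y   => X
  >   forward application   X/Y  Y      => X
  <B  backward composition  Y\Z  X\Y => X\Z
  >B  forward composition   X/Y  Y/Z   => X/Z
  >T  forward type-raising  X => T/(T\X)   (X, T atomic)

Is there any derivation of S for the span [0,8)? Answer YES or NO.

[0,8] S   >
  [0,5] S/(N\S)   <
    [0,4] PP   <
      [0,3] PP\NP   <
        [0,2] N\S   <
          [0,1] "clearly" : N
          [1,2] "often" : (N\S)\N
        [2,3] "here" : (PP\NP)\(N\S)
      [3,4] "chased" : PP\(PP\NP)
    [4,5] "that" : (S/(N\S))\PP
  [5,8] N\S   >
    [5,6] "idea" : (N\S)/S
    [6,8] S   >
      [6,7] "from" : S/(N/NP)
      [7,8] "read" : N/NP

YES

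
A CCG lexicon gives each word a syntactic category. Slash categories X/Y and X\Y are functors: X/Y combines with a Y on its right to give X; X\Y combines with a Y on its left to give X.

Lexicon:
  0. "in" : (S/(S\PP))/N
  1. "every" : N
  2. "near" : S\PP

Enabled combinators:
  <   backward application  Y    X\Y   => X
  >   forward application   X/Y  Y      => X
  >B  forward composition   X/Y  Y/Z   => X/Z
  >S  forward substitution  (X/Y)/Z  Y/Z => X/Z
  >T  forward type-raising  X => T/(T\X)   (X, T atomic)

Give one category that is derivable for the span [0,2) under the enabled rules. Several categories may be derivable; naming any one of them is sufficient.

S/(S\PP)

[0,3] S   >
  [0,2] S/(S\PP)   >
    [0,1] "in" : (S/(S\PP))/N
    [1,2] "every" : N
  [2,3] "near" : S\PP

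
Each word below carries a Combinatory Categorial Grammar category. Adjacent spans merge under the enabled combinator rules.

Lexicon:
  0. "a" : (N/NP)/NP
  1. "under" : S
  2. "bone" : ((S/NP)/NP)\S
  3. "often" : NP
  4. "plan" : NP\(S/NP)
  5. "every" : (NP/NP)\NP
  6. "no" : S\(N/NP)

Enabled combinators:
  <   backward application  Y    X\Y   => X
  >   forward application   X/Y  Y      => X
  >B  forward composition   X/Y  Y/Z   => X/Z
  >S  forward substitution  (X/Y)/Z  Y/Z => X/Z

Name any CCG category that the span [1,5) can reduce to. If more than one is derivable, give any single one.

NP

[0,7] S   <
  [0,6] N/NP   >S
    [0,1] "a" : (N/NP)/NP
    [1,6] NP/NP   <
      [1,5] NP   <
        [1,4] S/NP   >
          [1,3] (S/NP)/NP   <
            [1,2] "under" : S
            [2,3] "bone" : ((S/NP)/NP)\S
          [3,4] "often" : NP
        [4,5] "plan" : NP\(S/NP)
      [5,6] "every" : (NP/NP)\NP
  [6,7] "no" : S\(N/NP)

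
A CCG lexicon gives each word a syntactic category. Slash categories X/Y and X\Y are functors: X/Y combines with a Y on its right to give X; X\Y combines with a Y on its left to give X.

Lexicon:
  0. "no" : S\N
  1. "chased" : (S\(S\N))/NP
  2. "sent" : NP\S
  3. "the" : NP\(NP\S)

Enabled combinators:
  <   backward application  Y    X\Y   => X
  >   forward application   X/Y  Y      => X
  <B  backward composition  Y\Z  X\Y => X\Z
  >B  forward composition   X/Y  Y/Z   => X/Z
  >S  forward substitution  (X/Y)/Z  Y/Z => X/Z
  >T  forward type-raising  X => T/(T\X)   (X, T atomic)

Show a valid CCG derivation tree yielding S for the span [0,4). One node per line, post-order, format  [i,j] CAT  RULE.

[0,1] S\N  lex  "no"
[1,2] (S\(S\N))/NP  lex  "chased"
[2,3] NP\S  lex  "sent"
[3,4] NP\(NP\S)  lex  "the"
[2,4] NP  <  k=3
[1,4] S\(S\N)  >  k=2
[0,4] S  <  k=1

[0,4] S   <
  [0,1] "no" : S\N
  [1,4] S\(S\N)   >
    [1,2] "chased" : (S\(S\N))/NP
    [2,4] NP   <
      [2,3] "sent" : NP\S
      [3,4] "the" : NP\(NP\S)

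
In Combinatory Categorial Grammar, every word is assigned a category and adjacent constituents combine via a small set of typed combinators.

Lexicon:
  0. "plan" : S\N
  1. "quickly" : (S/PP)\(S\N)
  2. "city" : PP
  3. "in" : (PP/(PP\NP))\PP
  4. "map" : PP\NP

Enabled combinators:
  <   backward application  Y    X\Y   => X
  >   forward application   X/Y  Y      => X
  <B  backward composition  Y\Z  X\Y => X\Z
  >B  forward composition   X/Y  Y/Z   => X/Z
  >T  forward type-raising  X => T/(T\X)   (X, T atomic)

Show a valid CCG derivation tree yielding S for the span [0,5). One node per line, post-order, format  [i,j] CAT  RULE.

[0,1] S\N  lex  "plan"
[1,2] (S/PP)\(S\N)  lex  "quickly"
[0,2] S/PP  <  k=1
[2,3] PP  lex  "city"
[3,4] (PP/(PP\NP))\PP  lex  "in"
[2,4] PP/(PP\NP)  <  k=3
[4,5] PP\NP  lex  "map"
[2,5] PP  >  k=4
[0,5] S  >  k=2

[0,5] S   >
  [0,2] S/PP   <
    [0,1] "plan" : S\N
    [1,2] "quickly" : (S/PP)\(S\N)
  [2,5] PP   >
    [2,4] PP/(PP\NP)   <
      [2,3] "city" : PP
      [3,4] "in" : (PP/(PP\NP))\PP
    [4,5] "map" : PP\NP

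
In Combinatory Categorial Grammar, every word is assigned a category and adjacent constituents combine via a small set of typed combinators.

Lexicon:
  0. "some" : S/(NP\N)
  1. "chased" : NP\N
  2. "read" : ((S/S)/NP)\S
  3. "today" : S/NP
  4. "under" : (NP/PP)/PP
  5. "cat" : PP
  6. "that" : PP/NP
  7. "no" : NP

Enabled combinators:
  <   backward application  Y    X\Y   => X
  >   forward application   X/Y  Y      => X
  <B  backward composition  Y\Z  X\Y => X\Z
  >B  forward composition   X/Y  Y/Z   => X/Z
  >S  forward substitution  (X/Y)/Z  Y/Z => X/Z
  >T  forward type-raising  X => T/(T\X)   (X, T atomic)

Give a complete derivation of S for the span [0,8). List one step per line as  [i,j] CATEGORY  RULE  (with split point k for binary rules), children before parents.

[0,8] S   >
  [0,4] S/NP   >S
    [0,3] (S/S)/NP   <
      [0,2] S   >
        [0,1] "some" : S/(NP\N)
        [1,2] "chased" : NP\N
      [2,3] "read" : ((S/S)/NP)\S
    [3,4] "today" : S/NP
  [4,8] NP   >
    [4,6] NP/PP   >
      [4,5] "under" : (NP/PP)/PP
      [5,6] "cat" : PP
    [6,8] PP   >
      [6,7] "that" : PP/NP
      [7,8] "no" : NP

[0,1] S/(NP\N)  lex  "some"
[1,2] NP\N  lex  "chased"
[0,2] S  >  k=1
[2,3] ((S/S)/NP)\S  lex  "read"
[0,3] (S/S)/NP  <  k=2
[3,4] S/NP  lex  "today"
[0,4] S/NP  >S  k=3
[4,5] (NP/PP)/PP  lex  "under"
[5,6] PP  lex  "cat"
[4,6] NP/PP  >  k=5
[6,7] PP/NP  lex  "that"
[7,8] NP  lex  "no"
[6,8] PP  >  k=7
[4,8] NP  >  k=6
[0,8] S  >  k=4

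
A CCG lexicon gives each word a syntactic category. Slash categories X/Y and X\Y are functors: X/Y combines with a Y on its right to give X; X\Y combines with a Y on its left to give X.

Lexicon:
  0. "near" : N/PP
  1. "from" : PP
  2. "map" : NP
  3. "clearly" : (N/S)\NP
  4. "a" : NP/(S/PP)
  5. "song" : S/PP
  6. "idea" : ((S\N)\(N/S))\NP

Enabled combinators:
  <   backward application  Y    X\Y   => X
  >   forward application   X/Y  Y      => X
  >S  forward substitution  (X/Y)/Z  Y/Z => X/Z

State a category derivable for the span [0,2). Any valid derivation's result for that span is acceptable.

[0,7] S   <
  [0,2] N   >
    [0,1] "near" : N/PP
    [1,2] "from" : PP
  [2,7] S\N   <
    [2,4] N/S   <
      [2,3] "map" : NP
      [3,4] "clearly" : (N/S)\NP
    [4,7] (S\N)\(N/S)   <
      [4,6] NP   >
        [4,5] "a" : NP/(S/PP)
        [5,6] "song" : S/PP
      [6,7] "idea" : ((S\N)\(N/S))\NP

N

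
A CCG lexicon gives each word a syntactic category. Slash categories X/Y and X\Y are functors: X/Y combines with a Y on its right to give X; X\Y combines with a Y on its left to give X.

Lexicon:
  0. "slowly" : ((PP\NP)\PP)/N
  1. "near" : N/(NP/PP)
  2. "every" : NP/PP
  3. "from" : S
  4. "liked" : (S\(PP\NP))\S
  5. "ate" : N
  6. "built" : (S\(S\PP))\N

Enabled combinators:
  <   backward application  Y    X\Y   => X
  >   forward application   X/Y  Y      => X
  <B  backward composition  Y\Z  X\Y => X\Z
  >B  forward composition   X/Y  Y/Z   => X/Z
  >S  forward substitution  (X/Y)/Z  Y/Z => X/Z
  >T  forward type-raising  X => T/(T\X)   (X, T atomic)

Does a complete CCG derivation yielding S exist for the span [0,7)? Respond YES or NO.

[0,7] S   <
  [0,5] S\PP   <B
    [0,3] (PP\NP)\PP   >
      [0,1] "slowly" : ((PP\NP)\PP)/N
      [1,3] N   >
        [1,2] "near" : N/(NP/PP)
        [2,3] "every" : NP/PP
    [3,5] S\(PP\NP)   <
      [3,4] "from" : S
      [4,5] "liked" : (S\(PP\NP))\S
  [5,7] S\(S\PP)   <
    [5,6] "ate" : N
    [6,7] "built" : (S\(S\PP))\N

YES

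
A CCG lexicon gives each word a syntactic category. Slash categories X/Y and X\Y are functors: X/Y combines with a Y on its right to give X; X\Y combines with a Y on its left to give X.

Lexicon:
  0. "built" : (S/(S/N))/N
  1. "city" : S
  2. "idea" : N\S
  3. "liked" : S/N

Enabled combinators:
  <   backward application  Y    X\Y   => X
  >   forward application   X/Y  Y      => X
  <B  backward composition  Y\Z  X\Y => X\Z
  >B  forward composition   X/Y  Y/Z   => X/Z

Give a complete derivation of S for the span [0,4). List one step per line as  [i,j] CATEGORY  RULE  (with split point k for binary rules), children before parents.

[0,1] (S/(S/N))/N  lex  "built"
[1,2] S  lex  "city"
[2,3] N\S  lex  "idea"
[1,3] N  <  k=2
[0,3] S/(S/N)  >  k=1
[3,4] S/N  lex  "liked"
[0,4] S  >  k=3

[0,4] S   >
  [0,3] S/(S/N)   >
    [0,1] "built" : (S/(S/N))/N
    [1,3] N   <
      [1,2] "city" : S
      [2,3] "idea" : N\S
  [3,4] "liked" : S/N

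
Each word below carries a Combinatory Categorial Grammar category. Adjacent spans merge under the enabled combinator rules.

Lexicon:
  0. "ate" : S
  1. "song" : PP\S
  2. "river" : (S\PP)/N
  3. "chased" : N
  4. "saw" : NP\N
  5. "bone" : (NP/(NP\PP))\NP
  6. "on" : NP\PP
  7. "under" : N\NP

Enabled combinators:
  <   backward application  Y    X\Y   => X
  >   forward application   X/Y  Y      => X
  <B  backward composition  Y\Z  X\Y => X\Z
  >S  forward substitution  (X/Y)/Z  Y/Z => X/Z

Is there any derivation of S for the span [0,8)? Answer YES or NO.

YES

[0,8] S   <
  [0,2] PP   <
    [0,1] "ate" : S
    [1,2] "song" : PP\S
  [2,8] S\PP   >
    [2,3] "river" : (S\PP)/N
    [3,8] N   <
      [3,7] NP   >
        [3,6] NP/(NP\PP)   <
          [3,5] NP   <
            [3,4] "chased" : N
            [4,5] "saw" : NP\N
          [5,6] "bone" : (NP/(NP\PP))\NP
        [6,7] "on" : NP\PP
      [7,8] "under" : N\NP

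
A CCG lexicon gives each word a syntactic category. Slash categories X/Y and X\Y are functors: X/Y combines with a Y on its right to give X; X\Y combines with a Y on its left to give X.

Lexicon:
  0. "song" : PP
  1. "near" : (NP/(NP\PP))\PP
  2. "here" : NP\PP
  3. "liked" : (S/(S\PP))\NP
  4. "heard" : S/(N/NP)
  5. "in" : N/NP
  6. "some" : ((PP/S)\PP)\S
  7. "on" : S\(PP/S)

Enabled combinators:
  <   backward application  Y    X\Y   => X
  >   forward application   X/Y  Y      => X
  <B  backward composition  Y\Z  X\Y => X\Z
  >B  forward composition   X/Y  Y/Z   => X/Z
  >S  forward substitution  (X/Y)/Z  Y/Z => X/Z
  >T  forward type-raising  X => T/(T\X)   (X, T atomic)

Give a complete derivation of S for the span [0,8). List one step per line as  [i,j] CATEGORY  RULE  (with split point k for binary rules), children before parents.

[0,1] PP  lex  "song"
[1,2] (NP/(NP\PP))\PP  lex  "near"
[0,2] NP/(NP\PP)  <  k=1
[2,3] NP\PP  lex  "here"
[0,3] NP  >  k=2
[3,4] (S/(S\PP))\NP  lex  "liked"
[0,4] S/(S\PP)  <  k=3
[4,5] S/(N/NP)  lex  "heard"
[5,6] N/NP  lex  "in"
[4,6] S  >  k=5
[6,7] ((PP/S)\PP)\S  lex  "some"
[4,7] (PP/S)\PP  <  k=6
[7,8] S\(PP/S)  lex  "on"
[4,8] S\PP  <B  k=7
[0,8] S  >  k=4

[0,8] S   >
  [0,4] S/(S\PP)   <
    [0,3] NP   >
      [0,2] NP/(NP\PP)   <
        [0,1] "song" : PP
        [1,2] "near" : (NP/(NP\PP))\PP
      [2,3] "here" : NP\PP
    [3,4] "liked" : (S/(S\PP))\NP
  [4,8] S\PP   <B
    [4,7] (PP/S)\PP   <
      [4,6] S   >
        [4,5] "heard" : S/(N/NP)
        [5,6] "in" : N/NP
      [6,7] "some" : ((PP/S)\PP)\S
    [7,8] "on" : S\(PP/S)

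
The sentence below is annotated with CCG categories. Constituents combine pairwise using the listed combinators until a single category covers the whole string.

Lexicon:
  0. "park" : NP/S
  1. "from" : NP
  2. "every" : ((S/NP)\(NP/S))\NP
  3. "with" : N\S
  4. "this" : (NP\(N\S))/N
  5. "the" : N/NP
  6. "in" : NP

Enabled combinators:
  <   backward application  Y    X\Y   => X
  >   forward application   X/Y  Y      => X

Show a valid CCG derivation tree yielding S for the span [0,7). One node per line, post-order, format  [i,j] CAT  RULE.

[0,7] S   >
  [0,3] S/NP   <
    [0,1] "park" : NP/S
    [1,3] (S/NP)\(NP/S)   <
      [1,2] "from" : NP
      [2,3] "every" : ((S/NP)\(NP/S))\NP
  [3,7] NP   <
    [3,4] "with" : N\S
    [4,7] NP\(N\S)   >
      [4,5] "this" : (NP\(N\S))/N
      [5,7] N   >
        [5,6] "the" : N/NP
        [6,7] "in" : NP

[0,1] NP/S  lex  "park"
[1,2] NP  lex  "from"
[2,3] ((S/NP)\(NP/S))\NP  lex  "every"
[1,3] (S/NP)\(NP/S)  <  k=2
[0,3] S/NP  <  k=1
[3,4] N\S  lex  "with"
[4,5] (NP\(N\S))/N  lex  "this"
[5,6] N/NP  lex  "the"
[6,7] NP  lex  "in"
[5,7] N  >  k=6
[4,7] NP\(N\S)  >  k=5
[3,7] NP  <  k=4
[0,7] S  >  k=3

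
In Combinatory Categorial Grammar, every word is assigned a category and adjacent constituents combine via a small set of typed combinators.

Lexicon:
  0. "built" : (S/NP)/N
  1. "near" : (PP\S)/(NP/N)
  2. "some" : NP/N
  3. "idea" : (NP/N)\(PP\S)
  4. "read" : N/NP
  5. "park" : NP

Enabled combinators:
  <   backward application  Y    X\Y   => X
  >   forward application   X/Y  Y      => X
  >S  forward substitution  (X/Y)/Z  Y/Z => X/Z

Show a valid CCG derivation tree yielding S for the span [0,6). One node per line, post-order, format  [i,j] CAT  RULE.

[0,6] S   >
  [0,4] S/N   >S
    [0,1] "built" : (S/NP)/N
    [1,4] NP/N   <
      [1,3] PP\S   >
        [1,2] "near" : (PP\S)/(NP/N)
        [2,3] "some" : NP/N
      [3,4] "idea" : (NP/N)\(PP\S)
  [4,6] N   >
    [4,5] "read" : N/NP
    [5,6] "park" : NP

[0,1] (S/NP)/N  lex  "built"
[1,2] (PP\S)/(NP/N)  lex  "near"
[2,3] NP/N  lex  "some"
[1,3] PP\S  >  k=2
[3,4] (NP/N)\(PP\S)  lex  "idea"
[1,4] NP/N  <  k=3
[0,4] S/N  >S  k=1
[4,5] N/NP  lex  "read"
[5,6] NP  lex  "park"
[4,6] N  >  k=5
[0,6] S  >  k=4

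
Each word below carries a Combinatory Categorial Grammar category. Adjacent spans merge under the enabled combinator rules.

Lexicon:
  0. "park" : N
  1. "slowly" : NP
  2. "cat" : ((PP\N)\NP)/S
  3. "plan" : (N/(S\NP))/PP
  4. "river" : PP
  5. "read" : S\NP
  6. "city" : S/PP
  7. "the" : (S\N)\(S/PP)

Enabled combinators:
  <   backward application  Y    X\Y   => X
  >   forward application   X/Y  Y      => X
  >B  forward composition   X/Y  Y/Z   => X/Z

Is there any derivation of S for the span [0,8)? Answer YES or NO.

N NP ((PP\N)\NP)/S (N/(S\NP))/PP PP S\NP S/PP (S\N)\(S/PP)
CKY chart[0,8] = {PP}; S ∉ chart

NO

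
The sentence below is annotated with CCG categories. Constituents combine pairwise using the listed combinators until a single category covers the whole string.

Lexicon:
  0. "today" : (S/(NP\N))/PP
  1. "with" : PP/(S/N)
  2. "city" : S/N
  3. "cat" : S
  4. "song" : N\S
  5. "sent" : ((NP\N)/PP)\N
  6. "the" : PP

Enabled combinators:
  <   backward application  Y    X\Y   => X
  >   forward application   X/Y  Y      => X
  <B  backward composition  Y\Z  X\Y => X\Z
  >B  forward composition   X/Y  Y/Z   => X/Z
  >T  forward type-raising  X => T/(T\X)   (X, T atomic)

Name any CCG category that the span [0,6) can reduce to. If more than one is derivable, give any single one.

[0,7] S   >
  [0,6] S/PP   >B
    [0,3] S/(NP\N)   >
      [0,1] "today" : (S/(NP\N))/PP
      [1,3] PP   >
        [1,2] "with" : PP/(S/N)
        [2,3] "city" : S/N
    [3,6] (NP\N)/PP   <
      [3,5] N   <
        [3,4] "cat" : S
        [4,5] "song" : N\S
      [5,6] "sent" : ((NP\N)/PP)\N
  [6,7] "the" : PP

S/PP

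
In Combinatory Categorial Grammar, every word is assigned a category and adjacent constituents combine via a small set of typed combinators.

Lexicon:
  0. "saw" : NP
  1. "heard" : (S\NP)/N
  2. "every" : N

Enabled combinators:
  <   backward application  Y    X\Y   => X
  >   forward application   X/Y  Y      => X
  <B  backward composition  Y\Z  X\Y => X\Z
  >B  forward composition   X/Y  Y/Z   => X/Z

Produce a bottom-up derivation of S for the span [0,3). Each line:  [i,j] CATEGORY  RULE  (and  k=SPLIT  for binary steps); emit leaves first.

[0,1] NP  lex  "saw"
[1,2] (S\NP)/N  lex  "heard"
[2,3] N  lex  "every"
[1,3] S\NP  >  k=2
[0,3] S  <  k=1

[0,3] S   <
  [0,1] "saw" : NP
  [1,3] S\NP   >
    [1,2] "heard" : (S\NP)/N
    [2,3] "every" : N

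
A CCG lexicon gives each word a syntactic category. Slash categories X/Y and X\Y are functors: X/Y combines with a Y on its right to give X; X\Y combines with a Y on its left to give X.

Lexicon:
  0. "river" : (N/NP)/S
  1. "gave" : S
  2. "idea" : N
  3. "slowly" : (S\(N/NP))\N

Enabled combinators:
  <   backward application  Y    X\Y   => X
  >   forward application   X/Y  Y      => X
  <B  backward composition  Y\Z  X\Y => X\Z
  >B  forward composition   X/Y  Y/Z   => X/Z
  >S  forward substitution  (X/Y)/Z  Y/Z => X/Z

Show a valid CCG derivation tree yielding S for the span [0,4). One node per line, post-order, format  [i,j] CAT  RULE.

[0,1] (N/NP)/S  lex  "river"
[1,2] S  lex  "gave"
[0,2] N/NP  >  k=1
[2,3] N  lex  "idea"
[3,4] (S\(N/NP))\N  lex  "slowly"
[2,4] S\(N/NP)  <  k=3
[0,4] S  <  k=2

[0,4] S   <
  [0,2] N/NP   >
    [0,1] "river" : (N/NP)/S
    [1,2] "gave" : S
  [2,4] S\(N/NP)   <
    [2,3] "idea" : N
    [3,4] "slowly" : (S\(N/NP))\N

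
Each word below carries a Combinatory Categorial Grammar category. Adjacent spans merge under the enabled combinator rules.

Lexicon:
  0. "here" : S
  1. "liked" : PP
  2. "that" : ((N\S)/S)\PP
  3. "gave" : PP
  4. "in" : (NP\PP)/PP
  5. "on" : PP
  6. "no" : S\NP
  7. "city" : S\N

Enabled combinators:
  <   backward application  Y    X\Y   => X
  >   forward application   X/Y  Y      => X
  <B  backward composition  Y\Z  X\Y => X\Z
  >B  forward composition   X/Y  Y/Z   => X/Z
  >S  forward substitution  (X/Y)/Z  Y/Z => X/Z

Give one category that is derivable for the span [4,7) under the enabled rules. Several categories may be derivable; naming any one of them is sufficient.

[0,8] S   <
  [0,7] N   <
    [0,1] "here" : S
    [1,7] N\S   >
      [1,3] (N\S)/S   <
        [1,2] "liked" : PP
        [2,3] "that" : ((N\S)/S)\PP
      [3,7] S   <
        [3,4] "gave" : PP
        [4,7] S\PP   <B
          [4,6] NP\PP   >
            [4,5] "in" : (NP\PP)/PP
            [5,6] "on" : PP
          [6,7] "no" : S\NP
  [7,8] "city" : S\N

S\PP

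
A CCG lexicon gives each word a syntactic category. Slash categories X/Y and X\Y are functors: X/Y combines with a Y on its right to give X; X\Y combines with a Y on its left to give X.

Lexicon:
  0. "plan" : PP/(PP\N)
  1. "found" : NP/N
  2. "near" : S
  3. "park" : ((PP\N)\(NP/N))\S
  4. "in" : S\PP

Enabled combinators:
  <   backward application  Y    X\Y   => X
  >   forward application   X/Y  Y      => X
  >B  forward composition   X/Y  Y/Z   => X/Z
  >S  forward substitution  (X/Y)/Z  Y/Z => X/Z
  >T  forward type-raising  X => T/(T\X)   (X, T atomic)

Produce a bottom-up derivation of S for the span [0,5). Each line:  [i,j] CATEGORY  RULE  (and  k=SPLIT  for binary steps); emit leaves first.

[0,5] S   <
  [0,4] PP   >
    [0,1] "plan" : PP/(PP\N)
    [1,4] PP\N   <
      [1,2] "found" : NP/N
      [2,4] (PP\N)\(NP/N)   <
        [2,3] "near" : S
        [3,4] "park" : ((PP\N)\(NP/N))\S
  [4,5] "in" : S\PP

[0,1] PP/(PP\N)  lex  "plan"
[1,2] NP/N  lex  "found"
[2,3] S  lex  "near"
[3,4] ((PP\N)\(NP/N))\S  lex  "park"
[2,4] (PP\N)\(NP/N)  <  k=3
[1,4] PP\N  <  k=2
[0,4] PP  >  k=1
[4,5] S\PP  lex  "in"
[0,5] S  <  k=4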